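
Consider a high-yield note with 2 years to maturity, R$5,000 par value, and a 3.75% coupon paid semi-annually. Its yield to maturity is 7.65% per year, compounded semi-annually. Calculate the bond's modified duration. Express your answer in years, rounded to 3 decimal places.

1.872 years

Periodic yield y = 0.03825. First find Macaulay duration:
  t   CF        PV=CF/(1+0.03825)^t    t·PV
  1        93.75        90.2962        90.2962
  2        93.75        86.9696       173.9392
  3        93.75        83.7656       251.2967
  4     5,093.75     4,383.5894    17,534.3576
  Σ                  4,644.6207    18,049.8896
P = 4,644.6207; Macaulay duration = 18,049.8896 / 4,644.6207 = 3.88619 half-year periods = 1.94310 years.
Modified duration = D_Mac / (1 + y) = 1.94310 / 1.03825 = 1.87151 years.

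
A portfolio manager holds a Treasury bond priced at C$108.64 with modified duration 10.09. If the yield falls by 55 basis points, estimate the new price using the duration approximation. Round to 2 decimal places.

C$114.67

Duration approximation: ΔP/P ≈ -D_mod · Δy = -10.09 × (-0.0055) = +0.055495.
New price ≈ 108.64 × (1 + 0.055495) = 114.6689768.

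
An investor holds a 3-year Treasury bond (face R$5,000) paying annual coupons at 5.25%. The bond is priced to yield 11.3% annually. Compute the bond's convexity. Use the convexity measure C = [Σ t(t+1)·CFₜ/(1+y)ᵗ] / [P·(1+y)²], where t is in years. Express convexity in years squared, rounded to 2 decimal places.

9.00

With y = 0.113:
  t   CF        PV=CF/(1+0.113)^t    t·PV        t(t+1)·PV
  1       262.50       235.8491       235.8491         471.6981
  2       262.50       211.9039       423.8078       1,271.4235
  3     5,262.50     3,816.8634    11,450.5902      45,802.3606
  Σ                  4,264.6164    12,110.2470      47,545.4822
P = 4,264.6164.
Convexity = Σ t(t+1)·PV / [P·(1+y)²] = 47,545.4822 / (4,264.6164 × 1.238769) = 8.99993.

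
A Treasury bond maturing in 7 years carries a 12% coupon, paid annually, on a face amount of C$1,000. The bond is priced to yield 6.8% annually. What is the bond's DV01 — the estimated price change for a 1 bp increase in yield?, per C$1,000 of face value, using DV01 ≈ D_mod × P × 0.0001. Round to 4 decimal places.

C$0.6415

Periodic yield y = 0.068.
  t   CF        PV=CF/(1+0.068)^t    t·PV
  1       120.00       112.3596       112.3596
  2       120.00       105.2056       210.4111
  3       120.00        98.5071       295.5213
  4       120.00        92.2351       368.9404
  5       120.00        86.3625       431.8123
  6       120.00        80.8637       485.1823
  7     1,120.00       706.6742     4,946.7196
  Σ                  1,282.2077     6,850.9466
P = 1,282.2077; D_Mac = 5.34309 yrs; D_mod = 5.00289 yrs.
DV01 ≈ 5.00289 × 1,282.2077 × 0.0001 = 0.641474.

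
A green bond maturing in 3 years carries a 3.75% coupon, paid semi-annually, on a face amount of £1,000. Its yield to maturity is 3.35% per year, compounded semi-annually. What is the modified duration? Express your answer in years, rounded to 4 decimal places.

Periodic yield y = 0.01675. First find Macaulay duration:
  t   CF        PV=CF/(1+0.01675)^t    t·PV
  1        18.75        18.4411        18.4411
  2        18.75        18.1373        36.2746
  3        18.75        17.8385        53.5155
  4        18.75        17.5446        70.1786
  5        18.75        17.2556        86.2781
  6     1,018.75       922.1096     5,532.6575
  Σ                  1,011.3268     5,797.3454
P = 1,011.3268; Macaulay duration = 5,797.3454 / 1,011.3268 = 5.73242 half-year periods = 2.86621 years.
Modified duration = D_Mac / (1 + y) = 2.86621 / 1.01675 = 2.81899 years.

2.8190 years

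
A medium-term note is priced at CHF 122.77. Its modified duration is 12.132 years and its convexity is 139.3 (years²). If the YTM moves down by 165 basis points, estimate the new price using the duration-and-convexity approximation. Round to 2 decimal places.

CHF 149.67

Duration effect: -D_mod·Δy = -12.132 × (-0.0165) = +0.200178
Convexity effect: ½·C·(Δy)² = 0.5 × 139.3 × (-0.0165)² = +0.0189622125
ΔP/P ≈ +0.200178 + 0.0189622125 = +0.2191402125
New price ≈ 122.77 × (1 + 0.2191402125) = 149.673843888625.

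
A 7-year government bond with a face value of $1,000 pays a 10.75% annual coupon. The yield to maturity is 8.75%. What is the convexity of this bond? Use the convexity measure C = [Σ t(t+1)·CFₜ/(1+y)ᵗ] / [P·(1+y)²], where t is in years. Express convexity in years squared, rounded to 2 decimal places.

With y = 0.0875:
  t   CF        PV=CF/(1+0.0875)^t    t·PV        t(t+1)·PV
  1       107.50        98.8506        98.8506         197.7011
  2       107.50        90.8971       181.7942         545.3825
  3       107.50        83.5835       250.7506       1,003.0023
  4       107.50        76.8584       307.4336       1,537.1682
  5       107.50        70.6744       353.3720       2,120.2320
  6       107.50        64.9880       389.9277       2,729.4941
  7     1,107.50       615.6571     4,309.5995      34,476.7963
  Σ                  1,101.5090     5,891.7282      42,609.7765
P = 1,101.5090.
Convexity = Σ t(t+1)·PV / [P·(1+y)²] = 42,609.7765 / (1,101.5090 × 1.182656) = 32.70865.

32.71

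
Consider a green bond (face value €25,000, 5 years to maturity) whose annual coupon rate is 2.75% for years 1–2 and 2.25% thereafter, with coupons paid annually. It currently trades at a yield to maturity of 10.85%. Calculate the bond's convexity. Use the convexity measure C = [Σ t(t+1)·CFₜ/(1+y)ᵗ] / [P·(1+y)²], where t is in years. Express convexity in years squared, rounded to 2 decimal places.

22.43

With y = 0.1085:
  t   CF        PV=CF/(1+0.1085)^t    t·PV        t(t+1)·PV
  1       687.50       620.2075       620.2075       1,240.4150
  2       687.50       559.5016     1,119.0031       3,357.0094
  3       562.50       412.9671     1,238.9012       4,955.6050
  4       562.50       372.5459     1,490.1834       7,450.9171
  5    25,562.50    15,273.0171    76,365.0855     458,190.5131
  Σ                 17,238.2391    80,833.3808     475,194.4596
P = 17,238.2391.
Convexity = Σ t(t+1)·PV / [P·(1+y)²] = 475,194.4596 / (17,238.2391 × 1.228772) = 22.43402.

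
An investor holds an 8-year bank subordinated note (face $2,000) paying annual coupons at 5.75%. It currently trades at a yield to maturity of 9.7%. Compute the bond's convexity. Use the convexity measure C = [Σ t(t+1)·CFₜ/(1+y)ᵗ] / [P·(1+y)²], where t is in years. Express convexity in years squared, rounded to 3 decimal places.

With y = 0.097:
  t   CF        PV=CF/(1+0.097)^t    t·PV        t(t+1)·PV
  1       115.00       104.8314       104.8314         209.6627
  2       115.00        95.5619       191.1237         573.3711
  3       115.00        87.1120       261.3360       1,045.3439
  4       115.00        79.4093       317.6372       1,588.1859
  5       115.00        72.3877       361.9384       2,171.6306
  6       115.00        65.9870       395.9217       2,771.4520
  7       115.00        60.1522       421.0653       3,368.5227
  8     2,115.00     1,008.4569     8,067.6554      72,608.8984
  Σ                  1,573.8983    10,121.5091      84,337.0673
P = 1,573.8983.
Convexity = Σ t(t+1)·PV / [P·(1+y)²] = 84,337.0673 / (1,573.8983 × 1.203409) = 44.52753.

44.528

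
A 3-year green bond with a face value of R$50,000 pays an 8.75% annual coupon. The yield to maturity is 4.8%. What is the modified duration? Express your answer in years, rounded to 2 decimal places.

Periodic yield y = 0.048. First find Macaulay duration:
  t   CF        PV=CF/(1+0.048)^t    t·PV
  1     4,375.00     4,174.6183     4,174.6183
  2     4,375.00     3,983.4144     7,966.8289
  3    54,375.00    47,240.6019   141,721.8056
  Σ                 55,398.6346   153,863.2528
P = 55,398.6346; Macaulay duration = 153,863.2528 / 55,398.6346 = 2.77738 years.
Modified duration = D_Mac / (1 + y) = 2.77738 / 1.048 = 2.65018 years.

2.65 years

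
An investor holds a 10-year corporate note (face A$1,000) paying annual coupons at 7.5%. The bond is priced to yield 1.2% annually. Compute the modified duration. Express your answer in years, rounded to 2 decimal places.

Periodic yield y = 0.012. First find Macaulay duration:
  t   CF        PV=CF/(1+0.012)^t    t·PV
  1        75.00        74.1107        74.1107
  2        75.00        73.2319       146.4638
  3        75.00        72.3635       217.0906
  4        75.00        71.5055       286.0218
  5        75.00        70.6576       353.2879
  6        75.00        69.8197       418.9184
  7        75.00        68.9918       482.9428
  8        75.00        68.1737       545.3900
  9        75.00        67.3654       606.2883
  10    1,075.00       954.1207     9,541.2075
  Σ                  1,590.3405    12,671.7217
P = 1,590.3405; Macaulay duration = 12,671.7217 / 1,590.3405 = 7.96793 years.
Modified duration = D_Mac / (1 + y) = 7.96793 / 1.012 = 7.87345 years.

7.87 years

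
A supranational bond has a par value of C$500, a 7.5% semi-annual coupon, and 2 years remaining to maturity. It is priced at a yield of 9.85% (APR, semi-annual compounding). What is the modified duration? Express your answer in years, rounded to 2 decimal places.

1.80 years

Periodic yield y = 0.04925. First find Macaulay duration:
  t   CF        PV=CF/(1+0.04925)^t    t·PV
  1        18.75        17.8699        17.8699
  2        18.75        17.0311        34.0622
  3        18.75        16.2317        48.6951
  4       518.75       427.9985     1,711.9938
  Σ                    479.1312     1,812.6211
P = 479.1312; Macaulay duration = 1,812.6211 / 479.1312 = 3.78314 half-year periods = 1.89157 years.
Modified duration = D_Mac / (1 + y) = 1.89157 / 1.04925 = 1.80278 years.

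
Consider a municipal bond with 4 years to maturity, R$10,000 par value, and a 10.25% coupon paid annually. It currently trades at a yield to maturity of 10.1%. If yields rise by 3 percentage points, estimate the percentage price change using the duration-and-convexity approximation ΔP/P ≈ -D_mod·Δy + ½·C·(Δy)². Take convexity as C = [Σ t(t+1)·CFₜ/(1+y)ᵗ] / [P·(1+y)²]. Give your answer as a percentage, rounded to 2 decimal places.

-8.86%

With y = 0.101:
  t   CF        PV=CF/(1+0.101)^t    t·PV        t(t+1)·PV
  1     1,025.00       930.9718       930.9718       1,861.9437
  2     1,025.00       845.5693     1,691.1387       5,073.4160
  3     1,025.00       768.0012     2,304.0037       9,216.0146
  4    11,025.00     7,502.9028    30,011.6113     150,058.0567
  Σ                 10,047.4452    34,937.7255     166,209.4310
P = 10,047.4452; D_Mac = 3.47727 yrs; D_mod = 3.15829 yrs; C = 13.64663.
Duration effect: -3.15829 × (+0.03) = -0.094749
Convexity effect: 0.5 × 13.64663 × (0.03)² = +0.0061410
ΔP/P ≈ -0.094749 + 0.0061410 = -0.088608 = -8.8608%.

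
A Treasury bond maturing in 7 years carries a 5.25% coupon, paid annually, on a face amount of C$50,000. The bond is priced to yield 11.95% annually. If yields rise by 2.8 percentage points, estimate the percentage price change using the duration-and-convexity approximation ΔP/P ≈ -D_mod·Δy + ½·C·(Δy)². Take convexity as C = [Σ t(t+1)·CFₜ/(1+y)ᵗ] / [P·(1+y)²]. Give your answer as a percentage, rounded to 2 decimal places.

With y = 0.1195:
  t   CF        PV=CF/(1+0.1195)^t    t·PV        t(t+1)·PV
  1     2,625.00     2,344.7968     2,344.7968       4,689.5936
  2     2,625.00     2,094.5036     4,189.0072      12,567.0216
  3     2,625.00     1,870.9277     5,612.7832      22,451.1329
  4     2,625.00     1,671.2173     6,684.8691      33,424.3455
  5     2,625.00     1,492.8247     7,464.1236      44,784.7416
  6     2,625.00     1,333.4745     8,000.8471      56,005.9297
  7    52,625.00    23,879.4007   167,155.8050   1,337,246.4402
  Σ                 34,687.1454   201,452.2320   1,511,169.2050
P = 34,687.1454; D_Mac = 5.80769 yrs; D_mod = 5.18775 yrs; C = 34.76133.
Duration effect: -5.18775 × (+0.028) = -0.145257
Convexity effect: 0.5 × 34.76133 × (0.028)² = +0.0136264
ΔP/P ≈ -0.145257 + 0.0136264 = -0.131631 = -13.1631%.

-13.16%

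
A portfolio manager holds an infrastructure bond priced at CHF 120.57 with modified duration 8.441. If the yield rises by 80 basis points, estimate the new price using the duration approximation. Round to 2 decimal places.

Duration approximation: ΔP/P ≈ -D_mod · Δy = -8.441 × (+0.008) = -0.067528.
New price ≈ 120.57 × (1 - 0.067528) = 112.42814904.

CHF 112.43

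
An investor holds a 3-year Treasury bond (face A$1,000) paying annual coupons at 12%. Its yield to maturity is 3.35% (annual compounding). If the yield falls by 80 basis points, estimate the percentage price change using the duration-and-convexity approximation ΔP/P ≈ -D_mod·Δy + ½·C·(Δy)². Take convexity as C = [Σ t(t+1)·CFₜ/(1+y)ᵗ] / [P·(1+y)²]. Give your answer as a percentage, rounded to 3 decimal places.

+2.139%

With y = 0.0335:
  t   CF        PV=CF/(1+0.0335)^t    t·PV        t(t+1)·PV
  1       120.00       116.1103       116.1103         232.2206
  2       120.00       112.3467       224.6934         674.0801
  3     1,120.00     1,014.5807     3,043.7420      12,174.9679
  Σ                  1,243.0377     3,384.5457      13,081.2687
P = 1,243.0377; D_Mac = 2.72280 yrs; D_mod = 2.63454 yrs; C = 9.85246.
Duration effect: -2.63454 × (-0.008) = +0.021076
Convexity effect: 0.5 × 9.85246 × (-0.008)² = +0.0003153
ΔP/P ≈ +0.021076 + 0.0003153 = +0.021392 = +2.1392%.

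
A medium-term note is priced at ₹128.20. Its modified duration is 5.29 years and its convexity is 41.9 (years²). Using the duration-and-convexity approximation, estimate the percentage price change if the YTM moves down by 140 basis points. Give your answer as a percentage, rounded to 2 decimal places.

Duration effect: -D_mod·Δy = -5.29 × (-0.014) = +0.074060
Convexity effect: ½·C·(Δy)² = 0.5 × 41.9 × (-0.014)² = +0.0041062
ΔP/P ≈ +0.074060 + 0.0041062 = +0.0781662
= +7.81662%.

+7.82%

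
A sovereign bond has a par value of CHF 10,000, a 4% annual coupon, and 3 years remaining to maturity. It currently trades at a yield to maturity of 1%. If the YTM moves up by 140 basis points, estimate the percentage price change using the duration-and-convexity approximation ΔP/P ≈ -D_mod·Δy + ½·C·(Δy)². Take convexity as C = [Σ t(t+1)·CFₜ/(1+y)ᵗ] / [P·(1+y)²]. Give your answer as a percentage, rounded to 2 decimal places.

With y = 0.01:
  t   CF        PV=CF/(1+0.01)^t    t·PV        t(t+1)·PV
  1       400.00       396.0396       396.0396         792.0792
  2       400.00       392.1184       784.2368       2,352.7105
  3    10,400.00    10,094.1375    30,282.4126     121,129.6505
  Σ                 10,882.2956    31,462.6891     124,274.4402
P = 10,882.2956; D_Mac = 2.89118 yrs; D_mod = 2.86256 yrs; C = 11.19486.
Duration effect: -2.86256 × (+0.014) = -0.040076
Convexity effect: 0.5 × 11.19486 × (0.014)² = +0.0010971
ΔP/P ≈ -0.040076 + 0.0010971 = -0.038979 = -3.8979%.

-3.90%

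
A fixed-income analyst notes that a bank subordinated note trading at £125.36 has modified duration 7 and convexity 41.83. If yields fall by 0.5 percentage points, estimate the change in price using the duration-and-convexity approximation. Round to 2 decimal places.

Duration effect: -D_mod·Δy = -7 × (-0.005) = +0.035000
Convexity effect: ½·C·(Δy)² = 0.5 × 41.83 × (-0.005)² = +0.000522875
ΔP/P ≈ +0.035000 + 0.000522875 = +0.035522875
ΔP ≈ 125.36 × (+0.035522875) = +4.45314761.

+£4.45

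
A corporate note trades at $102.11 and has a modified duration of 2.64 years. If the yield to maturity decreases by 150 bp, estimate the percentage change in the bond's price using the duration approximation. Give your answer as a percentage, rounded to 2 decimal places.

+3.96%

Duration approximation: ΔP/P ≈ -D_mod · Δy = -2.64 × (-0.015) = +0.039600.
As a percentage: +3.9600%.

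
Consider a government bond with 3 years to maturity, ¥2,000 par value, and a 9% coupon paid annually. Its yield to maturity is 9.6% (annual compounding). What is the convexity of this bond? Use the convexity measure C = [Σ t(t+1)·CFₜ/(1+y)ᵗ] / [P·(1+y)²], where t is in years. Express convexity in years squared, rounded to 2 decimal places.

With y = 0.096:
  t   CF        PV=CF/(1+0.096)^t    t·PV        t(t+1)·PV
  1       180.00       164.2336       164.2336         328.4672
  2       180.00       149.8482       299.6963         899.0889
  3     2,180.00     1,655.8646     4,967.5939      19,870.3756
  Σ                  1,969.9464     5,431.5238      21,097.9317
P = 1,969.9464.
Convexity = Σ t(t+1)·PV / [P·(1+y)²] = 21,097.9317 / (1,969.9464 × 1.201216) = 8.91588.

8.92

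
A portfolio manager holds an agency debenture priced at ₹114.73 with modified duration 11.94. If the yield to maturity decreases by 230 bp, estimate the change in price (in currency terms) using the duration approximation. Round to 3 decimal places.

+₹31.507

Duration approximation: ΔP/P ≈ -D_mod · Δy = -11.94 × (-0.023) = +0.274620.
ΔP ≈ 114.73 × (+0.274620) = +31.5071526.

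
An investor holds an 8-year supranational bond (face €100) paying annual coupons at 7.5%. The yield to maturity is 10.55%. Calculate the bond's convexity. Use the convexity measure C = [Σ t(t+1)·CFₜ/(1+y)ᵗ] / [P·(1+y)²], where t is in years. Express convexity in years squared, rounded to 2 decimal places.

With y = 0.1055:
  t   CF        PV=CF/(1+0.1055)^t    t·PV        t(t+1)·PV
  1         7.50         6.7843         6.7843          13.5685
  2         7.50         6.1368        12.2737          36.8210
  3         7.50         5.5512        16.6535          66.6141
  4         7.50         5.0214        20.0857         100.4283
  5         7.50         4.5422        22.7111         136.2664
  6         7.50         4.1087        24.6524         172.5671
  7         7.50         3.7166        26.0165         208.1316
  8       107.50        48.1880       385.5036       3,469.5327
  Σ                     84.0492       514.6807       4,203.9298
P = 84.0492.
Convexity = Σ t(t+1)·PV / [P·(1+y)²] = 4,203.9298 / (84.0492 × 1.222130) = 40.92647.

40.93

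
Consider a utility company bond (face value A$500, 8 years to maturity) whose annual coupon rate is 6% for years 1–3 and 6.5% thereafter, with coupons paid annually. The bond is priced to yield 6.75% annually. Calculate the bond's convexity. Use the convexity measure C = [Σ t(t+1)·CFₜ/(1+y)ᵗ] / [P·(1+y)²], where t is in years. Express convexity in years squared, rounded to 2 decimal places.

47.91

With y = 0.0675:
  t   CF        PV=CF/(1+0.0675)^t    t·PV        t(t+1)·PV
  1        30.00        28.1030        28.1030          56.2061
  2        30.00        26.3260        52.6521         157.9562
  3        30.00        24.6614        73.9842         295.9367
  4        32.50        25.0272       100.1087         500.5435
  5        32.50        23.4447       117.2233         703.3398
  6        32.50        21.9622       131.7733         922.4129
  7        32.50        20.5735       144.0145       1,152.1160
  8       532.50       315.7741     2,526.1930      22,735.7371
  Σ                    485.8721     3,174.0521      26,524.2483
P = 485.8721.
Convexity = Σ t(t+1)·PV / [P·(1+y)²] = 26,524.2483 / (485.8721 × 1.139556) = 47.90549.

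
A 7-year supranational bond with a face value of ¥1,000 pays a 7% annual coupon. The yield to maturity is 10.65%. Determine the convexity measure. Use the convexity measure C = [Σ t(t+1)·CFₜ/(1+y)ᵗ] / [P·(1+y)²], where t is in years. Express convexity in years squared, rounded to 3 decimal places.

34.011

With y = 0.1065:
  t   CF        PV=CF/(1+0.1065)^t    t·PV        t(t+1)·PV
  1        70.00        63.2625        63.2625         126.5251
  2        70.00        57.1736       114.3471         343.0413
  3        70.00        51.6706       155.0119         620.0476
  4        70.00        46.6974       186.7895         933.9473
  5        70.00        42.2028       211.0138       1,266.0831
  6        70.00        38.1408       228.8447       1,601.9126
  7     1,070.00       526.8947     3,688.2631      29,506.1045
  Σ                    826.0424     4,647.5326      34,397.6615
P = 826.0424.
Convexity = Σ t(t+1)·PV / [P·(1+y)²] = 34,397.6615 / (826.0424 × 1.224342) = 34.01134.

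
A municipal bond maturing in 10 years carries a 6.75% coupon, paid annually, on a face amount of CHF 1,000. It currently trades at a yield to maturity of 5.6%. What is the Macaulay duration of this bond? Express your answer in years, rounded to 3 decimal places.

Periodic yield y = 0.056. Discount each cash flow and weight by its year:
  t   CF        PV=CF/(1+0.056)^t    t·PV
  1        67.50        63.9205        63.9205
  2        67.50        60.5307       121.0615
  3        67.50        57.3208       171.9623
  4        67.50        54.2810       217.1241
  5        67.50        51.4025       257.0125
  6        67.50        48.6766       292.0596
  7        67.50        46.0953       322.6669
  8        67.50        43.6508       349.2066
  9        67.50        41.3360       372.0241
  10    1,067.50       619.0542     6,190.5424
  Σ                  1,086.2684     8,357.5803
Price P = Σ PV = 1,086.2684.
Macaulay duration = Σ(t·PV) / P = 8,357.5803 / 1,086.2684 = 7.69384 years.

7.694 years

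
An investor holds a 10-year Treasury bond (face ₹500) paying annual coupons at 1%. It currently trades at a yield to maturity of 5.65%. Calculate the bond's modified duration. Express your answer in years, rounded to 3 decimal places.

Periodic yield y = 0.0565. First find Macaulay duration:
  t   CF        PV=CF/(1+0.0565)^t    t·PV
  1         5.00         4.7326         4.7326
  2         5.00         4.4795         8.9590
  3         5.00         4.2400        12.7199
  4         5.00         4.0132        16.0528
  5         5.00         3.7986        18.9930
  6         5.00         3.5954        21.5727
  7         5.00         3.4032        23.8222
  8         5.00         3.2212        25.7694
  9         5.00         3.0489        27.4402
  10      505.00       291.4717     2,914.7168
  Σ                    326.0043     3,074.7785
P = 326.0043; Macaulay duration = 3,074.7785 / 326.0043 = 9.43171 years.
Modified duration = D_Mac / (1 + y) = 9.43171 / 1.0565 = 8.92732 years.

8.927 years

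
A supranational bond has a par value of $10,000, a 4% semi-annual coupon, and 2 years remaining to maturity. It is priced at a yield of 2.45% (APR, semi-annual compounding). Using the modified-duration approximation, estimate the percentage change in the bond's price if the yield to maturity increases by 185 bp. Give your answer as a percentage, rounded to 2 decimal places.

Periodic yield y = 0.01225. Modified duration first:
  t   CF        PV=CF/(1+0.01225)^t    t·PV
  1       200.00       197.5796       197.5796
  2       200.00       195.1886       390.3772
  3       200.00       192.8265       578.4794
  4    10,200.00     9,715.1393    38,860.5570
  Σ                 10,300.7340    40,026.9932
P = 10,300.7340; D_Mac = 3.88584 half-year periods = 1.94292 yrs; D_mod = 1.94292/(1+0.01225) = 1.91941 yrs.
ΔP/P ≈ -D_mod · Δy = -1.91941 × (+0.0185) = -0.035509 = -3.5509%.

-3.55%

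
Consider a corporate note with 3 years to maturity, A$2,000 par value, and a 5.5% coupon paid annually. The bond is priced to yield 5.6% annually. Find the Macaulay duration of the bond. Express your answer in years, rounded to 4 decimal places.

Periodic yield y = 0.056. Discount each cash flow and weight by its year:
  t   CF        PV=CF/(1+0.056)^t    t·PV
  1       110.00       104.1667       104.1667
  2       110.00        98.6427       197.2854
  3     2,110.00     1,791.8048     5,375.4145
  Σ                  1,994.6142     5,676.8665
Price P = Σ PV = 1,994.6142.
Macaulay duration = Σ(t·PV) / P = 5,676.8665 / 1,994.6142 = 2.84610 years.

2.8461 years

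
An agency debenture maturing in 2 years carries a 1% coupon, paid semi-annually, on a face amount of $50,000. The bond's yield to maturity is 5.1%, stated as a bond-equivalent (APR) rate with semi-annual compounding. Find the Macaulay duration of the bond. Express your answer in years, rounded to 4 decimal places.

1.9844 years

Periodic yield y = 0.0255. Discount each cash flow and weight by its period:
  t   CF        PV=CF/(1+0.0255)^t    t·PV
  1       250.00       243.7835       243.7835
  2       250.00       237.7216       475.4432
  3       250.00       231.8105       695.4314
  4    50,250.00    45,435.3008   181,741.2031
  Σ                 46,148.6164   183,155.8612
Price P = Σ PV = 46,148.6164.
Macaulay duration = Σ(t·PV) / P = 183,155.8612 / 46,148.6164 = 3.96883 half-year periods.
In years: 3.96883 / 2 = 1.98441 years.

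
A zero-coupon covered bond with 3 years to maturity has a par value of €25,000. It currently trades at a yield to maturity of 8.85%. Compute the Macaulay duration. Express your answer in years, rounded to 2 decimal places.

A zero-coupon bond has a single cash flow at maturity, so its Macaulay duration equals its maturity: 3 years.

3.00 years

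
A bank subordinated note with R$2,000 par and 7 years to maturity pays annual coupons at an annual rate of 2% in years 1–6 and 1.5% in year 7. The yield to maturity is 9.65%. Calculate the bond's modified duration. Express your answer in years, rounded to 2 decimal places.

Periodic yield y = 0.0965. First find Macaulay duration:
  t   CF        PV=CF/(1+0.0965)^t    t·PV
  1        40.00        36.4797        36.4797
  2        40.00        33.2692        66.5385
  3        40.00        30.3413        91.0239
  4        40.00        27.6710       110.6842
  5        40.00        25.2358       126.1789
  6        40.00        23.0149       138.0891
  7     2,030.00     1,065.2109     7,456.4760
  Σ                  1,241.2228     8,025.4703
P = 1,241.2228; Macaulay duration = 8,025.4703 / 1,241.2228 = 6.46578 years.
Modified duration = D_Mac / (1 + y) = 6.46578 / 1.0965 = 5.89674 years.

5.90 years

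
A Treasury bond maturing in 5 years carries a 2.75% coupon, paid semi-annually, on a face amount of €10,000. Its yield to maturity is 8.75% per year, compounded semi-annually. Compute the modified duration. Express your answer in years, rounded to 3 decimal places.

4.456 years

Periodic yield y = 0.04375. First find Macaulay duration:
  t   CF        PV=CF/(1+0.04375)^t    t·PV
  1       137.50       131.7365       131.7365
  2       137.50       126.2146       252.4293
  3       137.50       120.9242       362.7726
  4       137.50       115.8555       463.4221
  5       137.50       110.9993       554.9965
  6       137.50       106.3466       638.0798
  7       137.50       101.8890       713.2230
  8       137.50        97.6182       780.9456
  9       137.50        93.5264       841.7378
  10   10,137.50     6,606.4170    66,064.1699
  Σ                  7,611.5274    70,803.5131
P = 7,611.5274; Macaulay duration = 70,803.5131 / 7,611.5274 = 9.30214 half-year periods = 4.65107 years.
Modified duration = D_Mac / (1 + y) = 4.65107 / 1.04375 = 4.45612 years.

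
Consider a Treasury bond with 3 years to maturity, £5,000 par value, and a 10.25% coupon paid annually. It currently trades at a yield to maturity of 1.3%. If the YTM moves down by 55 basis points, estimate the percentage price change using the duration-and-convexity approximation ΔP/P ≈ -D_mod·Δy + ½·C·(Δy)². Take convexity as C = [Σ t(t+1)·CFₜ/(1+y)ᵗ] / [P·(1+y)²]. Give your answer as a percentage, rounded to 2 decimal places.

With y = 0.013:
  t   CF        PV=CF/(1+0.013)^t    t·PV        t(t+1)·PV
  1       512.50       505.9230       505.9230       1,011.8460
  2       512.50       499.4304       998.8608       2,996.5824
  3     5,512.50     5,302.9834    15,908.9502      63,635.8006
  Σ                  6,308.3368    17,413.7340      67,644.2291
P = 6,308.3368; D_Mac = 2.76043 yrs; D_mod = 2.72501 yrs; C = 10.44954.
Duration effect: -2.72501 × (-0.0055) = +0.014988
Convexity effect: 0.5 × 10.44954 × (-0.0055)² = +0.0001580
ΔP/P ≈ +0.014988 + 0.0001580 = +0.015146 = +1.5146%.

+1.51%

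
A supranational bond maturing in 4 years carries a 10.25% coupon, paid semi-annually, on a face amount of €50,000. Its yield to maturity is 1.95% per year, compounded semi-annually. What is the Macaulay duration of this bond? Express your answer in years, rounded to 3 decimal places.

3.471 years

Periodic yield y = 0.00975. Discount each cash flow and weight by its period:
  t   CF        PV=CF/(1+0.00975)^t    t·PV
  1     2,562.50     2,537.7569     2,537.7569
  2     2,562.50     2,513.2527     5,026.5053
  3     2,562.50     2,488.9851     7,466.9552
  4     2,562.50     2,464.9518     9,859.8071
  5     2,562.50     2,441.1506    12,205.7528
  6     2,562.50     2,417.5792    14,505.4750
  7     2,562.50     2,394.2354    16,759.6475
  8    52,562.50    48,636.8140   389,094.5121
  Σ                 65,894.7254   457,456.4118
Price P = Σ PV = 65,894.7254.
Macaulay duration = Σ(t·PV) / P = 457,456.4118 / 65,894.7254 = 6.94223 half-year periods.
In years: 6.94223 / 2 = 3.47112 years.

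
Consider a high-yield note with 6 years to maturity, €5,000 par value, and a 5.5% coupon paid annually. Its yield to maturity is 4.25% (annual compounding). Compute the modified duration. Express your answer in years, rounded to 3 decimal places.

Periodic yield y = 0.0425. First find Macaulay duration:
  t   CF        PV=CF/(1+0.0425)^t    t·PV
  1       275.00       263.7890       263.7890
  2       275.00       253.0350       506.0700
  3       275.00       242.7194       728.1582
  4       275.00       232.8244       931.2975
  5       275.00       223.3327     1,116.6637
  6     5,275.00     4,109.2833    24,655.6997
  Σ                  5,324.9837    28,201.6780
P = 5,324.9837; Macaulay duration = 28,201.6780 / 5,324.9837 = 5.29611 years.
Modified duration = D_Mac / (1 + y) = 5.29611 / 1.0425 = 5.08020 years.

5.080 years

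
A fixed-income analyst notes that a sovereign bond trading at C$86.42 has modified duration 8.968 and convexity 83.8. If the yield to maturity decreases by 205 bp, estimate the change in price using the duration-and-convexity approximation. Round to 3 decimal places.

Duration effect: -D_mod·Δy = -8.968 × (-0.0205) = +0.183844
Convexity effect: ½·C·(Δy)² = 0.5 × 83.8 × (-0.0205)² = +0.017608475
ΔP/P ≈ +0.183844 + 0.017608475 = +0.201452475
ΔP ≈ 86.42 × (+0.201452475) = +17.4095228895.

+C$17.410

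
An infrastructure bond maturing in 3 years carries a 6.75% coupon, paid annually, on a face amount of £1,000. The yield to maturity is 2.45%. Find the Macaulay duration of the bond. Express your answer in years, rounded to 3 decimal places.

2.825 years

Periodic yield y = 0.0245. Discount each cash flow and weight by its year:
  t   CF        PV=CF/(1+0.0245)^t    t·PV
  1        67.50        65.8858        65.8858
  2        67.50        64.3102       128.6204
  3     1,067.50       992.7319     2,978.1958
  Σ                  1,122.9279     3,172.7020
Price P = Σ PV = 1,122.9279.
Macaulay duration = Σ(t·PV) / P = 3,172.7020 / 1,122.9279 = 2.82538 years.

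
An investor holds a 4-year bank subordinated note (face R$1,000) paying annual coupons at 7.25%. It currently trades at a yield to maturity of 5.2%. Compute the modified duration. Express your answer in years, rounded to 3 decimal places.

Periodic yield y = 0.052. First find Macaulay duration:
  t   CF        PV=CF/(1+0.052)^t    t·PV
  1        72.50        68.9163        68.9163
  2        72.50        65.5098       131.0197
  3        72.50        62.2717       186.8151
  4     1,072.50       875.6576     3,502.6306
  Σ                  1,072.3555     3,889.3817
P = 1,072.3555; Macaulay duration = 3,889.3817 / 1,072.3555 = 3.62695 years.
Modified duration = D_Mac / (1 + y) = 3.62695 / 1.052 = 3.44767 years.

3.448 years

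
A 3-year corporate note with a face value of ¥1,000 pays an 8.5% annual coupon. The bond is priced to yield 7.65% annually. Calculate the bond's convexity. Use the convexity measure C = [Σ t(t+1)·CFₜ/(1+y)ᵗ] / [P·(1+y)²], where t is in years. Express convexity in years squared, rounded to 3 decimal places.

9.317

With y = 0.0765:
  t   CF        PV=CF/(1+0.0765)^t    t·PV        t(t+1)·PV
  1        85.00        78.9596        78.9596         157.9192
  2        85.00        73.3484       146.6969         440.0906
  3     1,085.00       869.7364     2,609.2091      10,436.8365
  Σ                  1,022.0444     2,834.8656      11,034.8463
P = 1,022.0444.
Convexity = Σ t(t+1)·PV / [P·(1+y)²] = 11,034.8463 / (1,022.0444 × 1.158852) = 9.31684.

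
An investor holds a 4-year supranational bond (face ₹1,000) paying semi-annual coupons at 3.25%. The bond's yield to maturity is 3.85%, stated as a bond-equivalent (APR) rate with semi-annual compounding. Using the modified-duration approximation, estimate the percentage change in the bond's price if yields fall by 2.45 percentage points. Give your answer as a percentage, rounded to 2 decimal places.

Periodic yield y = 0.01925. Modified duration first:
  t   CF        PV=CF/(1+0.01925)^t    t·PV
  1        16.25        15.9431        15.9431
  2        16.25        15.6420        31.2840
  3        16.25        15.3466        46.0397
  4        16.25        15.0567        60.2269
  5        16.25        14.7724        73.8618
  6        16.25        14.4934        86.9602
  7        16.25        14.2196        99.5374
  8     1,016.25       872.4786     6,979.8290
  Σ                    977.9523     7,393.6820
P = 977.9523; D_Mac = 7.56037 half-year periods = 3.78019 yrs; D_mod = 3.78019/(1+0.01925) = 3.70879 yrs.
ΔP/P ≈ -D_mod · Δy = -3.70879 × (-0.0245) = +0.090865 = +9.0865%.

+9.09%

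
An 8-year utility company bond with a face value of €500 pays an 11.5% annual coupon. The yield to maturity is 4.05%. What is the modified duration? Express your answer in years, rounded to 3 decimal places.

5.854 years

Periodic yield y = 0.0405. First find Macaulay duration:
  t   CF        PV=CF/(1+0.0405)^t    t·PV
  1        57.50        55.2619        55.2619
  2        57.50        53.1109       106.2218
  3        57.50        51.0436       153.1309
  4        57.50        49.0568       196.2273
  5        57.50        47.1474       235.7368
  6        57.50        45.3122       271.8733
  7        57.50        43.5485       304.8395
  8       557.50       405.7964     3,246.3712
  Σ                    750.2778     4,569.6629
P = 750.2778; Macaulay duration = 4,569.6629 / 750.2778 = 6.09063 years.
Modified duration = D_Mac / (1 + y) = 6.09063 / 1.0405 = 5.85356 years.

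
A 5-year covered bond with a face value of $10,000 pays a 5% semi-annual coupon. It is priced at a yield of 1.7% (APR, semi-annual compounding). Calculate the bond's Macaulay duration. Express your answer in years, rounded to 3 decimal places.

Periodic yield y = 0.0085. Discount each cash flow and weight by its period:
  t   CF        PV=CF/(1+0.0085)^t    t·PV
  1       250.00       247.8929       247.8929
  2       250.00       245.8036       491.6072
  3       250.00       243.7319       731.1956
  4       250.00       241.6776       966.7104
  5       250.00       239.6407     1,198.2033
  6       250.00       237.6209     1,425.7253
  7       250.00       235.6181     1,649.3269
  8       250.00       233.6322     1,869.0580
  9       250.00       231.6631     2,084.9680
  10   10,250.00     9,418.1335    94,181.3345
  Σ                 11,575.4144   104,846.0219
Price P = Σ PV = 11,575.4144.
Macaulay duration = Σ(t·PV) / P = 104,846.0219 / 11,575.4144 = 9.05765 half-year periods.
In years: 9.05765 / 2 = 4.52882 years.

4.529 years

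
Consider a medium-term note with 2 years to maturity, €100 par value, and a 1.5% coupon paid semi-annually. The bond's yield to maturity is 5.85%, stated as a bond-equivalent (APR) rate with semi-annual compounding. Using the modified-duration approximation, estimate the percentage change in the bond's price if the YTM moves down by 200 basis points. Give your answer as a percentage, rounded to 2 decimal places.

Periodic yield y = 0.02925. Modified duration first:
  t   CF        PV=CF/(1+0.02925)^t    t·PV
  1         0.75         0.7287         0.7287
  2         0.75         0.7080         1.4160
  3         0.75         0.6879         2.0636
  4       100.75        89.7763       359.1051
  Σ                     91.9008       363.3133
P = 91.9008; D_Mac = 3.95332 half-year periods = 1.97666 yrs; D_mod = 1.97666/(1+0.02925) = 1.92049 yrs.
ΔP/P ≈ -D_mod · Δy = -1.92049 × (-0.02) = +0.038410 = +3.8410%.

+3.84%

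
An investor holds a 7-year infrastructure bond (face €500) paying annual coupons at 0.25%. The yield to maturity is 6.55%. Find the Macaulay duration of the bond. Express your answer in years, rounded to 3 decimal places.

6.932 years

Periodic yield y = 0.0655. Discount each cash flow and weight by its year:
  t   CF        PV=CF/(1+0.0655)^t    t·PV
  1         1.25         1.1732         1.1732
  2         1.25         1.1010         2.2021
  3         1.25         1.0334         3.1001
  4         1.25         0.9698         3.8793
  5         1.25         0.9102         4.5511
  6         1.25         0.8543         5.1256
  7       501.25       321.4994     2,250.4960
  Σ                    327.5413     2,270.5273
Price P = Σ PV = 327.5413.
Macaulay duration = Σ(t·PV) / P = 2,270.5273 / 327.5413 = 6.93203 years.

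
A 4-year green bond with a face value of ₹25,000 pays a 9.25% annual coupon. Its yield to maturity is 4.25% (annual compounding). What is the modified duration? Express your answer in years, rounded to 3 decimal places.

3.416 years

Periodic yield y = 0.0425. First find Macaulay duration:
  t   CF        PV=CF/(1+0.0425)^t    t·PV
  1     2,312.50     2,218.2254     2,218.2254
  2     2,312.50     2,127.7942     4,255.5883
  3     2,312.50     2,041.0496     6,123.1487
  4    27,312.50    23,123.6933    92,494.7730
  Σ                 29,510.7624   105,091.7355
P = 29,510.7624; Macaulay duration = 105,091.7355 / 29,510.7624 = 3.56113 years.
Modified duration = D_Mac / (1 + y) = 3.56113 / 1.0425 = 3.41595 years.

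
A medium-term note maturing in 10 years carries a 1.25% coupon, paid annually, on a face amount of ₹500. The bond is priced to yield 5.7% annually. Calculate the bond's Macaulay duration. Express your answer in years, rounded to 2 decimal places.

Periodic yield y = 0.057. Discount each cash flow and weight by its year:
  t   CF        PV=CF/(1+0.057)^t    t·PV
  1         6.25         5.9130         5.9130
  2         6.25         5.5941        11.1882
  3         6.25         5.2924        15.8773
  4         6.25         5.0070        20.0281
  5         6.25         4.7370        23.6851
  6         6.25         4.4816        26.8894
  7         6.25         4.2399        29.6793
  8         6.25         4.0113        32.0900
  9         6.25         3.7949        34.1545
  10      506.25       290.8139     2,908.1390
  Σ                    333.8851     3,107.6439
Price P = Σ PV = 333.8851.
Macaulay duration = Σ(t·PV) / P = 3,107.6439 / 333.8851 = 9.30752 years.

9.31 years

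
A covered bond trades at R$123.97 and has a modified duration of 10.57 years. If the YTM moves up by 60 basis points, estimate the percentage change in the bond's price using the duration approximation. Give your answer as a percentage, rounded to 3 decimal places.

-6.342%

Duration approximation: ΔP/P ≈ -D_mod · Δy = -10.57 × (+0.006) = -0.063420.
As a percentage: -6.3420%.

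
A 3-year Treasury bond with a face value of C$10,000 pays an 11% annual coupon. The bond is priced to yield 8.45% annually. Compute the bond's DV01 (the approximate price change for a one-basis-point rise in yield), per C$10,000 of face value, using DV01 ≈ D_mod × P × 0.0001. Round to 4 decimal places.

Periodic yield y = 0.0845.
  t   CF        PV=CF/(1+0.0845)^t    t·PV
  1     1,100.00     1,014.2923     1,014.2923
  2     1,100.00       935.2626     1,870.5252
  3    11,100.00     8,702.3052    26,106.9156
  Σ                 10,651.8601    28,991.7331
P = 10,651.8601; D_Mac = 2.72175 yrs; D_mod = 2.50968 yrs.
DV01 ≈ 2.50968 × 10,651.8601 × 0.0001 = 2.673281.

C$2.6733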